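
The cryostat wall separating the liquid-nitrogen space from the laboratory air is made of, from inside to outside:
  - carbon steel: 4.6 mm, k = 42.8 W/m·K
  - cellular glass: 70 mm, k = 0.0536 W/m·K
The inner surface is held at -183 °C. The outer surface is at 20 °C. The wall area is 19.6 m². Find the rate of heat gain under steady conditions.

Thermal resistances in series:
R_carbon steel = L/(kA) = 0.0046/(42.8×19.6) = 5.484×10^-6 K/W
R_cellular glass = L/(kA) = 0.07/(0.0536×19.6) = 0.06663 K/W
R_total = 0.06664 K/W
Q = ΔT / R_total = 203 / 0.06664

Q ≈ 3050 W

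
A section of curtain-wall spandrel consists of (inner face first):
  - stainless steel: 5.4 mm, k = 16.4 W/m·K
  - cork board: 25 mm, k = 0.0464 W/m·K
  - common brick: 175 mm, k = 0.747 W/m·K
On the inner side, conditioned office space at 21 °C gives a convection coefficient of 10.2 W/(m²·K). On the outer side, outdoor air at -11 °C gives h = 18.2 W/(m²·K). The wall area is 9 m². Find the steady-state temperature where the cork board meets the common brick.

Treating each layer as a thermal resistance in series:
R_inner film = 1/(h_i·A) = 1/(10.2×9) = 0.01089 K/W
R_stainless steel = L/(kA) = 0.0054/(16.4×9) = 3.659×10^-5 K/W
R_cork board = L/(kA) = 0.025/(0.0464×9) = 0.05987 K/W
R_common brick = L/(kA) = 0.175/(0.747×9) = 0.02603 K/W
R_outer film = 1/(h_o·A) = 1/(18.2×9) = 0.006105 K/W
R_total = 0.1029 K/W;  Q = ΔT/R_total = 32/0.1029 = 310.9 W
T_interface = T_inner − Q·ΣR(inner→interface) = 21 − 311×0.0708

T ≈ -1.01 °C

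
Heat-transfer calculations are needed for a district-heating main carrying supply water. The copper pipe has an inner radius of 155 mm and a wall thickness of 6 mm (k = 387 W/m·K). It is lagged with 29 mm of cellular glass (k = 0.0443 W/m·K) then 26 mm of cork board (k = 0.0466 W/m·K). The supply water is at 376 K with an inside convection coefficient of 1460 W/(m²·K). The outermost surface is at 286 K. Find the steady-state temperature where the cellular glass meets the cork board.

T ≈ 324 K

Radial resistances (cylindrical: R_cond = ln(r_o/r_i)/(2πkL), R_conv = 1/(h·2πrL)):
R_inner film = 1/(h_i·2πr₁L) = 1/(1460×2π×0.155×1) = 7.033×10^-4 K/W
R_copper pipe wall = ln(161/155)/(2π×387×1) = 1.562×10^-5 K/W
R_cellular glass = ln(190/161)/(2π×0.0443×1) = 0.595 K/W
R_cork board = ln(216/190)/(2π×0.0466×1) = 0.438 K/W
R_total = 1.034 K/W
Q = ΔT/R_total = 90/1.034
Q = 87.1 W/m
T_interface = T_inner − Q·ΣR(inner→interface) = 376 − 87.1×0.5957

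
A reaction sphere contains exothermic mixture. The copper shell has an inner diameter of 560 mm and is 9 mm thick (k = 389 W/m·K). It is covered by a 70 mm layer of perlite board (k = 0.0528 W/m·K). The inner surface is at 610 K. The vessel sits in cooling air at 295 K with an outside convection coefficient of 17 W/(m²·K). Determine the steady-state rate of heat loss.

Q ≈ 299 W

Radial (spherical) resistances in series:
R_copper shell = (1/0.28 − 1/0.289)/(4π×389) = 2.275×10^-5 K/W
R_perlite board = (1/0.289 − 1/0.359)/(4π×0.0528) = 1.017 K/W
R_outer film = 1/(h·4πr_o²) = 1/(17×4π×0.359²) = 0.03632 K/W
R_total = 1.053 K/W
Q = ΔT/R_total = 315/1.053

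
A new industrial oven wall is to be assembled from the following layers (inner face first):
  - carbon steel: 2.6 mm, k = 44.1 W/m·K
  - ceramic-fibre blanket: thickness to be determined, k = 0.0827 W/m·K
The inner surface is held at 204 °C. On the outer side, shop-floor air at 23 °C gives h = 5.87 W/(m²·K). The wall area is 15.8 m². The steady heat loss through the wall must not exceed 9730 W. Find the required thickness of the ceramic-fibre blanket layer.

Series thermal resistances:
R_carbon steel = L/(kA) = 0.0026/(44.1×15.8) = 3.731×10^-6 K/W
R_outer film = 1/(h_o·A) = 1/(5.87×15.8) = 0.01078 K/W
Sum of the known resistances R_other = 0.01079 K/W
Required total resistance R_tot = ΔT/Q_allow = 181/9730 = 0.0186 K/W
R_ceramic-fibre blanket = R_tot − R_other = 0.007816 K/W
L = R·k·A = 0.007816×0.0827×15.8

L ≈ 10.2 mm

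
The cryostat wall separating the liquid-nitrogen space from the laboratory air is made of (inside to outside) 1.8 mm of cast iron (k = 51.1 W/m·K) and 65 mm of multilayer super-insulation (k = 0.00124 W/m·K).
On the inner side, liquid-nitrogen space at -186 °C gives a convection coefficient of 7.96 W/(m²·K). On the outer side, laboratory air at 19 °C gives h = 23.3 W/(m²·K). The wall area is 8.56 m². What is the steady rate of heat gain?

Model the wall as resistances in series:
R_inner film = 1/(h_i·A) = 1/(7.96×8.56) = 0.01468 K/W
R_cast iron = L/(kA) = 0.0018/(51.1×8.56) = 4.115×10^-6 K/W
R_multilayer super-insulation = L/(kA) = 0.065/(0.00124×8.56) = 6.124 K/W
R_outer film = 1/(h_o·A) = 1/(23.3×8.56) = 0.005014 K/W
R_total = 6.143 K/W
Q = ΔT / R_total = 205 / 6.143

Q ≈ 33.4 W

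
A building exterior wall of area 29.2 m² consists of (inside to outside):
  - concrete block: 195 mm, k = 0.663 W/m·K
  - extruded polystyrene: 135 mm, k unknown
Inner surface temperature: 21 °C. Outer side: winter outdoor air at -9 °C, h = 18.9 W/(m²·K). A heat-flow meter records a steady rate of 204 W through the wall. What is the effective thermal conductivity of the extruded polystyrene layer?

k ≈ 0.0342 W/(m·K)

Treating each layer as a thermal resistance in series:
R_concrete block = L/(kA) = 0.195/(0.663×29.2) = 0.01007 K/W
R_outer film = 1/(h_o·A) = 1/(18.9×29.2) = 0.001812 K/W
Sum of known resistances R_other = 0.01188 K/W
Total R = ΔT/Q = 30/204 = 0.1471 K/W
R_extruded polystyrene = R_total − R_other = 0.1352 K/W
k = L/(R·A) = 0.135/(0.1352×29.2)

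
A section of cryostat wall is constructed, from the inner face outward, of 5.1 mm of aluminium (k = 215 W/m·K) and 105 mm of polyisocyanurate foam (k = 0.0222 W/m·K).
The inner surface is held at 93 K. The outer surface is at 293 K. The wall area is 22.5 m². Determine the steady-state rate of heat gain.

Series thermal resistances:
R_aluminium = L/(kA) = 0.0051/(215×22.5) = 1.054×10^-6 K/W
R_polyisocyanurate foam = L/(kA) = 0.105/(0.0222×22.5) = 0.2102 K/W
R_total = 0.2102 K/W
Q = ΔT / R_total = 200 / 0.2102

Q ≈ 951 W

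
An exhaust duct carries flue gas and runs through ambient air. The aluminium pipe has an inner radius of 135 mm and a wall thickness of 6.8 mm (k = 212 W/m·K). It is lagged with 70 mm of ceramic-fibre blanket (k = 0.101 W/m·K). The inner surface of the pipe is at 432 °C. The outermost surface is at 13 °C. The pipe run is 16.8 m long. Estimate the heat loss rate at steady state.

Q ≈ 11100 W

For a radial system each layer contributes R = ln(r_out/r_in)/(2πkL); films add R = 1/(hA).
R_aluminium pipe wall = ln(141.8/135)/(2π×212×16.8) = 2.196×10^-6 K/W
R_ceramic-fibre blanket = ln(211.8/141.8)/(2π×0.101×16.8) = 0.03763 K/W
R_total = 0.03764 K/W
Q = ΔT/R_total = 419/0.03764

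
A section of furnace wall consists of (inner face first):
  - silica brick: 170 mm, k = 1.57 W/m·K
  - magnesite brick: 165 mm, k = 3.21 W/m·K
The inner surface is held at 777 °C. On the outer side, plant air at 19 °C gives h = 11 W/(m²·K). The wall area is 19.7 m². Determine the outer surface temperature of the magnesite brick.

T ≈ 294 °C

Using the resistance-network approach (series):
R_silica brick = L/(kA) = 0.17/(1.57×19.7) = 0.005496 K/W
R_magnesite brick = L/(kA) = 0.165/(3.21×19.7) = 0.002609 K/W
R_outer film = 1/(h_o·A) = 1/(11×19.7) = 0.004615 K/W
R_total = 0.01272 K/W;  Q = ΔT/R_total = 758/0.01272 = 59590 W
T_interface = T_inner − Q·ΣR(inner→interface) = 777 − 59600×0.008106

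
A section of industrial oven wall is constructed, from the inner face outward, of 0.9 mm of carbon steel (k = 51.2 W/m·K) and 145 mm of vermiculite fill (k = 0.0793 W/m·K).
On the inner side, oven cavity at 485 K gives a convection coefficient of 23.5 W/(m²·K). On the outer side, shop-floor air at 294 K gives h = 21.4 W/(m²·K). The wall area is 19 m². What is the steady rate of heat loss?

Q ≈ 1890 W

Thermal resistances in series:
R_inner film = 1/(h_i·A) = 1/(23.5×19) = 0.00224 K/W
R_carbon steel = L/(kA) = 0.0009/(51.2×19) = 9.252×10^-7 K/W
R_vermiculite fill = L/(kA) = 0.145/(0.0793×19) = 0.09624 K/W
R_outer film = 1/(h_o·A) = 1/(21.4×19) = 0.002459 K/W
R_total = 0.1009 K/W
Q = ΔT / R_total = 191 / 0.1009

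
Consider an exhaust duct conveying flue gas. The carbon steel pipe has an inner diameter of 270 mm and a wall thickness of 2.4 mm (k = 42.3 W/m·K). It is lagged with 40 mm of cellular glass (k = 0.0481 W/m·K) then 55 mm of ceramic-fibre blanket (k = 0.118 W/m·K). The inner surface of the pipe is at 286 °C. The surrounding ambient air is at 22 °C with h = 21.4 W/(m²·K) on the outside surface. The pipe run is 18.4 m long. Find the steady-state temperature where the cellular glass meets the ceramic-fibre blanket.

T ≈ 106 °C

Per-layer cylindrical resistances, series-summed:
R_carbon steel pipe wall = ln(137.4/135)/(2π×42.3×18.4) = 3.603×10^-6 K/W
R_cellular glass = ln(177.4/137.4)/(2π×0.0481×18.4) = 0.04595 K/W
R_ceramic-fibre blanket = ln(232.4/177.4)/(2π×0.118×18.4) = 0.0198 K/W
R_outer film = 1/(h_o·2πr_oL) = 1/(21.4×2π×0.2324×18.4) = 0.001739 K/W
R_total = 0.06749 K/W
Q = ΔT/R_total = 264/0.06749
Q = 3910 W
T_interface = T_inner − Q·ΣR(inner→interface) = 286 − 3910×0.04595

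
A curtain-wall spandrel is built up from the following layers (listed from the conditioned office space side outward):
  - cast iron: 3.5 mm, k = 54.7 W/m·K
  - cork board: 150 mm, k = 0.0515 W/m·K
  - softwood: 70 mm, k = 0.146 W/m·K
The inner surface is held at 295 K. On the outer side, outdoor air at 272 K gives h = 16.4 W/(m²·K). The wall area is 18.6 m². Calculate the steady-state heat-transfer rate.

Q ≈ 124 W

Series thermal resistances:
R_cast iron = L/(kA) = 0.0035/(54.7×18.6) = 3.44×10^-6 K/W
R_cork board = L/(kA) = 0.15/(0.0515×18.6) = 0.1566 K/W
R_softwood = L/(kA) = 0.07/(0.146×18.6) = 0.02578 K/W
R_outer film = 1/(h_o·A) = 1/(16.4×18.6) = 0.003278 K/W
R_total = 0.1857 K/W
Q = ΔT / R_total = 23 / 0.1857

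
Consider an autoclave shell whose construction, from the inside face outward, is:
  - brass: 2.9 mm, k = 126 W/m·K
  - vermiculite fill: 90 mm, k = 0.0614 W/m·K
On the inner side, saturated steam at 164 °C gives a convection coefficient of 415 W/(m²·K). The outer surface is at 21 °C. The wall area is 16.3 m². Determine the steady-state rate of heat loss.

Q ≈ 1590 W

Thermal resistances in series:
R_inner film = 1/(h_i·A) = 1/(415×16.3) = 1.478×10^-4 K/W
R_brass = L/(kA) = 0.0029/(126×16.3) = 1.412×10^-6 K/W
R_vermiculite fill = L/(kA) = 0.09/(0.0614×16.3) = 0.08993 K/W
R_total = 0.09008 K/W
Q = ΔT / R_total = 143 / 0.09008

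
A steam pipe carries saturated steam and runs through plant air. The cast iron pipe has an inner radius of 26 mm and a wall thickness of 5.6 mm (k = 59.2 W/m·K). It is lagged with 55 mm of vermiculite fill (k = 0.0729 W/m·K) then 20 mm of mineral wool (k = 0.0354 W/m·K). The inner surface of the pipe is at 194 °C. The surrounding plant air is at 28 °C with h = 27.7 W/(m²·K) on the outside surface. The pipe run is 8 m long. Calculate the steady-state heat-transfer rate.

Q ≈ 416 W

Treating each annulus and film as a series resistance:
R_cast iron pipe wall = ln(31.6/26)/(2π×59.2×8) = 6.555×10^-5 K/W
R_vermiculite fill = ln(86.6/31.6)/(2π×0.0729×8) = 0.2751 K/W
R_mineral wool = ln(106.6/86.6)/(2π×0.0354×8) = 0.1168 K/W
R_outer film = 1/(h_o·2πr_oL) = 1/(27.7×2π×0.1066×8) = 0.006737 K/W
R_total = 0.3987 K/W
Q = ΔT/R_total = 166/0.3987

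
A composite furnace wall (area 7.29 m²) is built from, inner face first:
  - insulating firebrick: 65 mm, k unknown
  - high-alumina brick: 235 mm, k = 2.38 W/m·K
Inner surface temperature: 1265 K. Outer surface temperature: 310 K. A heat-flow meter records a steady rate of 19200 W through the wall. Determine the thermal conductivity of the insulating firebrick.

Model the wall as resistances in series:
R_high-alumina brick = L/(kA) = 0.235/(2.38×7.29) = 0.01354 K/W
Sum of known resistances R_other = 0.01354 K/W
Total R = ΔT/Q = 955/19200 = 0.04974 K/W
R_insulating firebrick = R_total − R_other = 0.0362 K/W
k = L/(R·A) = 0.065/(0.0362×7.29)

k ≈ 0.246 W/(m·K)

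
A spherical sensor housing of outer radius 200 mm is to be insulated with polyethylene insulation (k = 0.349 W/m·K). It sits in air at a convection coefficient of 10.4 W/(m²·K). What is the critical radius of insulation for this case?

r_cr ≈ 67.1 mm

For a sphere r_cr = 2k/h = 2×0.349/10.4
r_cr = 67.1 mm; since the bare radius (200 mm) is above r_cr, any added insulation will reduce heat loss.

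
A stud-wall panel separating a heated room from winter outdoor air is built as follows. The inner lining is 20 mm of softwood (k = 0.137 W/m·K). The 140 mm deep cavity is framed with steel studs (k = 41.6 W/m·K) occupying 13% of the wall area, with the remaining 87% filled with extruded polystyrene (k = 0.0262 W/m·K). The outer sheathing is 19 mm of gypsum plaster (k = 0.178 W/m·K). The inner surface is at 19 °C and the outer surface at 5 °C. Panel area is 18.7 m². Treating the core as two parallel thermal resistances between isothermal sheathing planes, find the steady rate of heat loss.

Q ≈ 940 W

Sheathing layers in series; stud and cavity paths in parallel between them.
R_inner = 0.02/(0.137×18.7) = 0.007807 K/W
R_stud  = 0.14/(41.6×0.13×18.7) = 0.001384 K/W
R_cav   = 0.14/(0.0262×0.87×18.7) = 0.3284 K/W
1/R_core = 1/R_stud + 1/R_cav → R_core = 0.001379 K/W
R_outer = 0.019/(0.178×18.7) = 0.005708 K/W
R_total = 0.01489 K/W
Q = ΔT/R_total = 14/0.01489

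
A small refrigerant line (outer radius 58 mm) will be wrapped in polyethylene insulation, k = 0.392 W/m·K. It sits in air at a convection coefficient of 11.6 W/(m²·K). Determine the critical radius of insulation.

For a cylinder r_cr = k/h = 0.392/11.6
r_cr = 33.8 mm; since the bare radius (58 mm) is above r_cr, any added insulation will reduce heat loss.

r_cr ≈ 33.8 mm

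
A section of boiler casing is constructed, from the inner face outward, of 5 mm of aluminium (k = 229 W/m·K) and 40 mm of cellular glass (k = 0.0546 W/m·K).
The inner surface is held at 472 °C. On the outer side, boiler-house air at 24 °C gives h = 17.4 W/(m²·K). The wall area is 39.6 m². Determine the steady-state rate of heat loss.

Q ≈ 22500 W

Using the resistance-network approach (series):
R_aluminium = L/(kA) = 0.005/(229×39.6) = 5.514×10^-7 K/W
R_cellular glass = L/(kA) = 0.04/(0.0546×39.6) = 0.0185 K/W
R_outer film = 1/(h_o·A) = 1/(17.4×39.6) = 0.001451 K/W
R_total = 0.01995 K/W
Q = ΔT / R_total = 448 / 0.01995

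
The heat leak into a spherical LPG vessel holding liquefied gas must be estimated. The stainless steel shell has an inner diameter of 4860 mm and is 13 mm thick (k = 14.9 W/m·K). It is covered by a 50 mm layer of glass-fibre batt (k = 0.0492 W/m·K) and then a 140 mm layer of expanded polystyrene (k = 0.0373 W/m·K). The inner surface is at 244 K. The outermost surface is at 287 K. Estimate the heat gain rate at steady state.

Spherical conduction: R = (1/r_in − 1/r_out)/(4πk) per layer; series-sum.
R_stainless steel shell = (1/2.43 − 1/2.443)/(4π×14.9) = 1.17×10^-5 K/W
R_glass-fibre batt = (1/2.443 − 1/2.493)/(4π×0.0492) = 0.01328 K/W
R_expanded polystyrene = (1/2.493 − 1/2.633)/(4π×0.0373) = 0.0455 K/W
R_total = 0.05879 K/W
Q = ΔT/R_total = 43/0.05879

Q ≈ 731 W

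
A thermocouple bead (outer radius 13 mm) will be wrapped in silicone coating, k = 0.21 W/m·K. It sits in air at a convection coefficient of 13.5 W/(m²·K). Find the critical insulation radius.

For a sphere r_cr = 2k/h = 2×0.21/13.5
r_cr = 31.1 mm; since the bare radius (13 mm) is below r_cr, adding a thin layer of insulation will *increase* heat loss.

r_cr ≈ 31.1 mm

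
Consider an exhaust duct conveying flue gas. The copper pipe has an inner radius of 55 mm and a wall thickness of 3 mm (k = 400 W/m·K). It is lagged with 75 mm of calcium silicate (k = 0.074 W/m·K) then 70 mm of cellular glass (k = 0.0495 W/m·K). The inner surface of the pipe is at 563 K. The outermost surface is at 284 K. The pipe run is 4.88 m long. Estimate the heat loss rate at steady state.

Cylindrical conduction, so R = ln(r₂/r₁)/(2πkL) per layer, in series:
R_copper pipe wall = ln(58/55)/(2π×400×4.88) = 4.33×10^-6 K/W
R_calcium silicate = ln(133/58)/(2π×0.074×4.88) = 0.3658 K/W
R_cellular glass = ln(203/133)/(2π×0.0495×4.88) = 0.2786 K/W
R_total = 0.6444 K/W
Q = ΔT/R_total = 279/0.6444

Q ≈ 433 W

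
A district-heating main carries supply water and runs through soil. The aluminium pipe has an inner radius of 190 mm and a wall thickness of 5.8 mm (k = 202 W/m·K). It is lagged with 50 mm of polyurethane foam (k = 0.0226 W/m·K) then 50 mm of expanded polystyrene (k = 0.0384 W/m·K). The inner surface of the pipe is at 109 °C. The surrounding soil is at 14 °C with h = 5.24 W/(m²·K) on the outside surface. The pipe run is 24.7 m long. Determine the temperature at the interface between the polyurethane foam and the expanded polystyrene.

Cylindrical conduction, so R = ln(r₂/r₁)/(2πkL) per layer, in series:
R_aluminium pipe wall = ln(195.8/190)/(2π×202×24.7) = 9.592×10^-7 K/W
R_polyurethane foam = ln(245.8/195.8)/(2π×0.0226×24.7) = 0.06484 K/W
R_expanded polystyrene = ln(295.8/245.8)/(2π×0.0384×24.7) = 0.03107 K/W
R_outer film = 1/(h_o·2πr_oL) = 1/(5.24×2π×0.2958×24.7) = 0.004157 K/W
R_total = 0.1001 K/W
Q = ΔT/R_total = 95/0.1001
Q = 949 W
T_interface = T_inner − Q·ΣR(inner→interface) = 109 − 949×0.06484

T ≈ 47.4 °C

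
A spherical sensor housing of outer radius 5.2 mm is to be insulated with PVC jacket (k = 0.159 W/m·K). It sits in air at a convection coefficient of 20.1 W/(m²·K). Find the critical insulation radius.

For a sphere r_cr = 2k/h = 2×0.159/20.1
r_cr = 15.8 mm; since the bare radius (5.2 mm) is below r_cr, adding a thin layer of insulation will *increase* heat loss.

r_cr ≈ 15.8 mm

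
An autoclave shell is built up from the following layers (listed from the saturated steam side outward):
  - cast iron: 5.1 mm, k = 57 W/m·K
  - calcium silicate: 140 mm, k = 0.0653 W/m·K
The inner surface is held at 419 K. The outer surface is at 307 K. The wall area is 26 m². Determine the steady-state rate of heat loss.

Model the wall as resistances in series:
R_cast iron = L/(kA) = 0.0051/(57×26) = 3.441×10^-6 K/W
R_calcium silicate = L/(kA) = 0.14/(0.0653×26) = 0.08246 K/W
R_total = 0.08246 K/W
Q = ΔT / R_total = 112 / 0.08246

Q ≈ 1360 W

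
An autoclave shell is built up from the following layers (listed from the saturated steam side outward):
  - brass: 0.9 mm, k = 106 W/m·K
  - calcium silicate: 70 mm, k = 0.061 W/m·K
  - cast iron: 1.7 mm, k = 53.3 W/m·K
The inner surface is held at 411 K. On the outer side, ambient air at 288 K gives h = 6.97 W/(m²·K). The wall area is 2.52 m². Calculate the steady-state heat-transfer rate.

Model the wall as resistances in series:
R_brass = L/(kA) = 0.0009/(106×2.52) = 3.369×10^-6 K/W
R_calcium silicate = L/(kA) = 0.07/(0.061×2.52) = 0.4554 K/W
R_cast iron = L/(kA) = 0.0017/(53.3×2.52) = 1.266×10^-5 K/W
R_outer film = 1/(h_o·A) = 1/(6.97×2.52) = 0.05693 K/W
R_total = 0.5123 K/W
Q = ΔT / R_total = 123 / 0.5123

Q ≈ 240 W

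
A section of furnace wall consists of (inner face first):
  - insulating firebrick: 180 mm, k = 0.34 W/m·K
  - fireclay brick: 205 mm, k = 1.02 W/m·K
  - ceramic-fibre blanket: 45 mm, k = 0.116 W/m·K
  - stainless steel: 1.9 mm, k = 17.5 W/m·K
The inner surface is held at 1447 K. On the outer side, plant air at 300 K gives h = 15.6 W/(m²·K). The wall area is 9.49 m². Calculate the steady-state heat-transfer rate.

Q ≈ 9200 W

Series thermal resistances:
R_insulating firebrick = L/(kA) = 0.18/(0.34×9.49) = 0.05579 K/W
R_fireclay brick = L/(kA) = 0.205/(1.02×9.49) = 0.02118 K/W
R_ceramic-fibre blanket = L/(kA) = 0.045/(0.116×9.49) = 0.04088 K/W
R_stainless steel = L/(kA) = 0.0019/(17.5×9.49) = 1.144×10^-5 K/W
R_outer film = 1/(h_o·A) = 1/(15.6×9.49) = 0.006755 K/W
R_total = 0.1246 K/W
Q = ΔT / R_total = 1147 / 0.1246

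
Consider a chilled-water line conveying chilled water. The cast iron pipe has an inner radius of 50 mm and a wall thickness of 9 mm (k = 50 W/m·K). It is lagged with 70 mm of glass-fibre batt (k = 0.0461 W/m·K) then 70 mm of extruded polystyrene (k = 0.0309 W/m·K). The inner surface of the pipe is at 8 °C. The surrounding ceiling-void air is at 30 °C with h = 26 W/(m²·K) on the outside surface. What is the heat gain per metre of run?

q′ ≈ 4.43 W/m

Treating each annulus and film as a series resistance:
R_cast iron pipe wall = ln(59/50)/(2π×50×1) = 5.268×10^-4 K/W
R_glass-fibre batt = ln(129/59)/(2π×0.0461×1) = 2.701 K/W
R_extruded polystyrene = ln(199/129)/(2π×0.0309×1) = 2.233 K/W
R_outer film = 1/(h_o·2πr_oL) = 1/(26×2π×0.199×1) = 0.03076 K/W
R_total = 4.965 K/W
Q = ΔT/R_total = 22/4.965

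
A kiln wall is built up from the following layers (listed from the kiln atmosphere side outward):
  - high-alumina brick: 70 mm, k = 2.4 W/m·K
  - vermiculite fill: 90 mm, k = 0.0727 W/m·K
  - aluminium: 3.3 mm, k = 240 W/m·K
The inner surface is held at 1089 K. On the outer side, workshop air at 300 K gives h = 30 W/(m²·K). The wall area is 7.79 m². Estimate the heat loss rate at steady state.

Q ≈ 4730 W

Thermal resistances in series:
R_high-alumina brick = L/(kA) = 0.07/(2.4×7.79) = 0.003744 K/W
R_vermiculite fill = L/(kA) = 0.09/(0.0727×7.79) = 0.1589 K/W
R_aluminium = L/(kA) = 0.0033/(240×7.79) = 1.765×10^-6 K/W
R_outer film = 1/(h_o·A) = 1/(30×7.79) = 0.004279 K/W
R_total = 0.1669 K/W
Q = ΔT / R_total = 789 / 0.1669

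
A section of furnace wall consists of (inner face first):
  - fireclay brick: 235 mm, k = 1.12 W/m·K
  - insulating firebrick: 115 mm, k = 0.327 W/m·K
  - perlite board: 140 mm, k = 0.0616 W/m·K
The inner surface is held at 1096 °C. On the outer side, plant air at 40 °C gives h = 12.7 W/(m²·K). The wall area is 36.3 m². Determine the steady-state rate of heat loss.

Thermal resistances in series:
R_fireclay brick = L/(kA) = 0.235/(1.12×36.3) = 0.00578 K/W
R_insulating firebrick = L/(kA) = 0.115/(0.327×36.3) = 0.009688 K/W
R_perlite board = L/(kA) = 0.14/(0.0616×36.3) = 0.06261 K/W
R_outer film = 1/(h_o·A) = 1/(12.7×36.3) = 0.002169 K/W
R_total = 0.08025 K/W
Q = ΔT / R_total = 1056 / 0.08025

Q ≈ 13200 W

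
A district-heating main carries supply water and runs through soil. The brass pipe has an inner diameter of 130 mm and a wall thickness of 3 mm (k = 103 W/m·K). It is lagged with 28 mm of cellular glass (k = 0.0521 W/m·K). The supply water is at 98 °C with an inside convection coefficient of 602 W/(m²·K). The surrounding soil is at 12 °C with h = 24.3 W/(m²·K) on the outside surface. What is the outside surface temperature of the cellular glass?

T ≈ 17.2 °C

Radial resistances (cylindrical: R_cond = ln(r_o/r_i)/(2πkL), R_conv = 1/(h·2πrL)):
R_inner film = 1/(h_i·2πr₁L) = 1/(602×2π×0.065×1) = 0.004067 K/W
R_brass pipe wall = ln(68/65)/(2π×103×1) = 6.972×10^-5 K/W
R_cellular glass = ln(96/68)/(2π×0.0521×1) = 1.053 K/W
R_outer film = 1/(h_o·2πr_oL) = 1/(24.3×2π×0.096×1) = 0.06822 K/W
R_total = 1.126 K/W
Q = ΔT/R_total = 86/1.126
Q = 76.4 W/m
T_interface = T_inner − Q·ΣR(inner→interface) = 98 − 76.4×1.058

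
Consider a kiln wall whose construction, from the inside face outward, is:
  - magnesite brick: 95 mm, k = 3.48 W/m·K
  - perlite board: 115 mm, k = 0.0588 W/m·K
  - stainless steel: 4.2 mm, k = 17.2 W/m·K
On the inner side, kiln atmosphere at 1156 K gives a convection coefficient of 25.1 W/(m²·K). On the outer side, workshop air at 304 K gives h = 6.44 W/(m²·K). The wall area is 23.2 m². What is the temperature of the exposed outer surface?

Treating each layer as a thermal resistance in series:
R_inner film = 1/(h_i·A) = 1/(25.1×23.2) = 0.001717 K/W
R_magnesite brick = L/(kA) = 0.095/(3.48×23.2) = 0.001177 K/W
R_perlite board = L/(kA) = 0.115/(0.0588×23.2) = 0.0843 K/W
R_stainless steel = L/(kA) = 0.0042/(17.2×23.2) = 1.053×10^-5 K/W
R_outer film = 1/(h_o·A) = 1/(6.44×23.2) = 0.006693 K/W
R_total = 0.0939 K/W;  Q = ΔT/R_total = 852/0.0939 = 9074 W
T_interface = T_inner − Q·ΣR(inner→interface) = 1156 − 9070×0.08721

T ≈ 365 K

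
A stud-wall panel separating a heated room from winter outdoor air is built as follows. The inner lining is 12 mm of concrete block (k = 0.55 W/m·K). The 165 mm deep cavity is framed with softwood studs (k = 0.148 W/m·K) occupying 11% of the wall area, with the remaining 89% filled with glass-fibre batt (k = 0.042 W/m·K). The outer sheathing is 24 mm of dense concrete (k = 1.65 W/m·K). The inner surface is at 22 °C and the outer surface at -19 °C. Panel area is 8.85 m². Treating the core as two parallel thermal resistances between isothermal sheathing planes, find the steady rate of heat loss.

Sheathing layers in series; stud and cavity paths in parallel between them.
R_inner = 0.012/(0.55×8.85) = 0.002465 K/W
R_stud  = 0.165/(0.148×0.11×8.85) = 1.145 K/W
R_cav   = 0.165/(0.042×0.89×8.85) = 0.4988 K/W
1/R_core = 1/R_stud + 1/R_cav → R_core = 0.3474 K/W
R_outer = 0.024/(1.65×8.85) = 0.001644 K/W
R_total = 0.3516 K/W
Q = ΔT/R_total = 41/0.3516

Q ≈ 117 W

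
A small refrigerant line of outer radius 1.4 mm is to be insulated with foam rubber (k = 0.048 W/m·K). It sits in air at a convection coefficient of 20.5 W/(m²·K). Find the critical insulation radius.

r_cr ≈ 2.34 mm

For a cylinder r_cr = k/h = 0.048/20.5
r_cr = 2.34 mm; since the bare radius (1.4 mm) is below r_cr, adding a thin layer of insulation will *increase* heat loss.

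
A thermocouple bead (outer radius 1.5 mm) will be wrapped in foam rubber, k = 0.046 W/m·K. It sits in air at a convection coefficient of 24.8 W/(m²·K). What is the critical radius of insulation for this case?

For a sphere r_cr = 2k/h = 2×0.046/24.8
r_cr = 3.71 mm; since the bare radius (1.5 mm) is below r_cr, adding a thin layer of insulation will *increase* heat loss.

r_cr ≈ 3.71 mm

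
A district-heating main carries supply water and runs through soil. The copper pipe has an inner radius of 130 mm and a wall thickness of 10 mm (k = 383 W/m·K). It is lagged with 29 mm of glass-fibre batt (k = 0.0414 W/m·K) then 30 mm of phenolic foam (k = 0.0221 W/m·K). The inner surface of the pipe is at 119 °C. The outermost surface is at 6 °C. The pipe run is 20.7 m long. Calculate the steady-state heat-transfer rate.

Q ≈ 1230 W

For a radial system each layer contributes R = ln(r_out/r_in)/(2πkL); films add R = 1/(hA).
R_copper pipe wall = ln(140/130)/(2π×383×20.7) = 1.488×10^-6 K/W
R_glass-fibre batt = ln(169/140)/(2π×0.0414×20.7) = 0.03496 K/W
R_phenolic foam = ln(199/169)/(2π×0.0221×20.7) = 0.05685 K/W
R_total = 0.09181 K/W
Q = ΔT/R_total = 113/0.09181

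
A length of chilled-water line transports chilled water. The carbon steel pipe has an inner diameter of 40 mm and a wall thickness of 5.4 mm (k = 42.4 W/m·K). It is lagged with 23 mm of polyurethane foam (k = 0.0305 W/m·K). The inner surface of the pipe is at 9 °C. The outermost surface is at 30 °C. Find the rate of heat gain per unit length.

For a radial system each layer contributes R = ln(r_out/r_in)/(2πkL); films add R = 1/(hA).
R_carbon steel pipe wall = ln(25.4/20)/(2π×42.4×1) = 8.972×10^-4 K/W
R_polyurethane foam = ln(48.4/25.4)/(2π×0.0305×1) = 3.364 K/W
R_total = 3.365 K/W
Q = ΔT/R_total = 21/3.365

q′ ≈ 6.24 W/m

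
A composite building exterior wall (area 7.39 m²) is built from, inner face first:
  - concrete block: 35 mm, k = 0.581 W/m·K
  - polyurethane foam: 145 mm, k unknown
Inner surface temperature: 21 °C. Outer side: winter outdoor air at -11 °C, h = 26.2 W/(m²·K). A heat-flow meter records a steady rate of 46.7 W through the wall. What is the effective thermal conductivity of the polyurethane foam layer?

Series thermal resistances:
R_concrete block = L/(kA) = 0.035/(0.581×7.39) = 0.008152 K/W
R_outer film = 1/(h_o·A) = 1/(26.2×7.39) = 0.005165 K/W
Sum of known resistances R_other = 0.01332 K/W
Total R = ΔT/Q = 32/46.7 = 0.6852 K/W
R_polyurethane foam = R_total − R_other = 0.6719 K/W
k = L/(R·A) = 0.145/(0.6719×7.39)

k ≈ 0.0292 W/(m·K)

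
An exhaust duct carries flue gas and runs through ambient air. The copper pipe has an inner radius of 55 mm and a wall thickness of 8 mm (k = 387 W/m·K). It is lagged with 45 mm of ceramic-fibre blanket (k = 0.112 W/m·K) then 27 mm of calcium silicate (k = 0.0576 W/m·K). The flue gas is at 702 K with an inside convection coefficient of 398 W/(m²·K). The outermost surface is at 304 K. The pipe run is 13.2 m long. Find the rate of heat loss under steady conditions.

Radial resistances (cylindrical: R_cond = ln(r_o/r_i)/(2πkL), R_conv = 1/(h·2πrL)):
R_inner film = 1/(h_i·2πr₁L) = 1/(398×2π×0.055×13.2) = 5.508×10^-4 K/W
R_copper pipe wall = ln(63/55)/(2π×387×13.2) = 4.231×10^-6 K/W
R_ceramic-fibre blanket = ln(108/63)/(2π×0.112×13.2) = 0.05802 K/W
R_calcium silicate = ln(135/108)/(2π×0.0576×13.2) = 0.04671 K/W
R_total = 0.1053 K/W
Q = ΔT/R_total = 398/0.1053

Q ≈ 3780 W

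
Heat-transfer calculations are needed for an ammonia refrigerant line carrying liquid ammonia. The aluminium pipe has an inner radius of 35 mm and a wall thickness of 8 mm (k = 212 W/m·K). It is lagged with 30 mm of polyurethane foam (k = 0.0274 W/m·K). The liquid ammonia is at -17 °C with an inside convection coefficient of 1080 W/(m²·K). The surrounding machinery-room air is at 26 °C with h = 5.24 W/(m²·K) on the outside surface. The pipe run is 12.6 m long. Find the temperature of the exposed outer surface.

T ≈ 20.9 °C

Radial resistances (cylindrical: R_cond = ln(r_o/r_i)/(2πkL), R_conv = 1/(h·2πrL)):
R_inner film = 1/(h_i·2πr₁L) = 1/(1080×2π×0.035×12.6) = 3.342×10^-4 K/W
R_aluminium pipe wall = ln(43/35)/(2π×212×12.6) = 1.227×10^-5 K/W
R_polyurethane foam = ln(73/43)/(2π×0.0274×12.6) = 0.244 K/W
R_outer film = 1/(h_o·2πr_oL) = 1/(5.24×2π×0.073×12.6) = 0.03302 K/W
R_total = 0.2774 K/W
Q = ΔT/R_total = 43/0.2774
Q = 155 W
T_interface = T_inner + Q·ΣR(inner→interface) = -17 + 155×0.2443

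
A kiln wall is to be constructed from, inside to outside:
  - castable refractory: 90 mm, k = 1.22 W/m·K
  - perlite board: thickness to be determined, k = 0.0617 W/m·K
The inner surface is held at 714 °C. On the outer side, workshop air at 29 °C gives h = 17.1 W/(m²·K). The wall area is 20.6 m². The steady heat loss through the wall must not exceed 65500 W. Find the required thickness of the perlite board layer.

Thermal resistances in series:
R_castable refractory = L/(kA) = 0.09/(1.22×20.6) = 0.003581 K/W
R_outer film = 1/(h_o·A) = 1/(17.1×20.6) = 0.002839 K/W
Sum of the known resistances R_other = 0.00642 K/W
Required total resistance R_tot = ΔT/Q_allow = 685/65500 = 0.01046 K/W
R_perlite board = R_tot − R_other = 0.004038 K/W
L = R·k·A = 0.004038×0.0617×20.6

L ≈ 5.13 mm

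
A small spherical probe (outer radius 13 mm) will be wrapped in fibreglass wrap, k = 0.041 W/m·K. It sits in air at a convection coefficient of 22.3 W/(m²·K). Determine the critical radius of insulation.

r_cr ≈ 3.68 mm

For a sphere r_cr = 2k/h = 2×0.041/22.3
r_cr = 3.68 mm; since the bare radius (13 mm) is above r_cr, any added insulation will reduce heat loss.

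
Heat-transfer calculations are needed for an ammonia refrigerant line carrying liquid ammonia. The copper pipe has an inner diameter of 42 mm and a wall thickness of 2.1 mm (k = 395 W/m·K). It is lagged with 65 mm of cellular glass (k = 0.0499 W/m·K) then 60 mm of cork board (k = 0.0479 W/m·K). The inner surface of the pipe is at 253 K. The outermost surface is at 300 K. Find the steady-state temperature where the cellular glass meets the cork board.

T ≈ 286 K

Treating each annulus and film as a series resistance:
R_copper pipe wall = ln(23.1/21)/(2π×395×1) = 3.84×10^-5 K/W
R_cellular glass = ln(88.1/23.1)/(2π×0.0499×1) = 4.27 K/W
R_cork board = ln(148.1/88.1)/(2π×0.0479×1) = 1.726 K/W
R_total = 5.995 K/W
Q = ΔT/R_total = 47/5.995
Q = 7.84 W/m
T_interface = T_inner + Q·ΣR(inner→interface) = 253 + 7.84×4.27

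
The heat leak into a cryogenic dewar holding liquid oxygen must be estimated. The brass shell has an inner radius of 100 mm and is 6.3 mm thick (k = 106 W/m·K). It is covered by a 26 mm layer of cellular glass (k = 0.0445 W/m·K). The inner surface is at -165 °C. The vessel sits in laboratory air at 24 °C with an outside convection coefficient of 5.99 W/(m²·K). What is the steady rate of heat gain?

Q ≈ 46.5 W

Radial (spherical) resistances in series:
R_brass shell = (1/0.1 − 1/0.1063)/(4π×106) = 4.449×10^-4 K/W
R_cellular glass = (1/0.1063 − 1/0.1323)/(4π×0.0445) = 3.306 K/W
R_outer film = 1/(h·4πr_o²) = 1/(5.99×4π×0.1323²) = 0.759 K/W
R_total = 4.066 K/W
Q = ΔT/R_total = 189/4.066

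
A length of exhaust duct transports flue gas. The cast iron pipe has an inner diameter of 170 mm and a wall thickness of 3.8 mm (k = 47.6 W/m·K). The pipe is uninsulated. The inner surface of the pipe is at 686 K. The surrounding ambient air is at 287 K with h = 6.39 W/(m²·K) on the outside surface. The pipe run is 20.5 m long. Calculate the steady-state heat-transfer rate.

Cylindrical conduction, so R = ln(r₂/r₁)/(2πkL) per layer, in series:
R_cast iron pipe wall = ln(88.8/85)/(2π×47.6×20.5) = 7.133×10^-6 K/W
R_outer film = 1/(h_o·2πr_oL) = 1/(6.39×2π×0.0888×20.5) = 0.01368 K/W
R_total = 0.01369 K/W
Q = ΔT/R_total = 399/0.01369

Q ≈ 29100 W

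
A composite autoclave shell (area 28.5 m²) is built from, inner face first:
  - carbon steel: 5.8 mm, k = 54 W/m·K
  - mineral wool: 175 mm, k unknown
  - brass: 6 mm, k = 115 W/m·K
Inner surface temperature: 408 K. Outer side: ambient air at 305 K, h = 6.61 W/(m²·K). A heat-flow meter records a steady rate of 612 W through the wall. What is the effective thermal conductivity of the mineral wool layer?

k ≈ 0.0377 W/(m·K)

Thermal resistances in series:
R_carbon steel = L/(kA) = 0.0058/(54×28.5) = 3.769×10^-6 K/W
R_brass = L/(kA) = 0.006/(115×28.5) = 1.831×10^-6 K/W
R_outer film = 1/(h_o·A) = 1/(6.61×28.5) = 0.005308 K/W
Sum of known resistances R_other = 0.005314 K/W
Total R = ΔT/Q = 103/612 = 0.1683 K/W
R_mineral wool = R_total − R_other = 0.163 K/W
k = L/(R·A) = 0.175/(0.163×28.5)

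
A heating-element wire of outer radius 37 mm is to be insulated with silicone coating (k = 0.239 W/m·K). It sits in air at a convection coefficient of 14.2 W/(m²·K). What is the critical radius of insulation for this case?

For a cylinder r_cr = k/h = 0.239/14.2
r_cr = 16.8 mm; since the bare radius (37 mm) is above r_cr, any added insulation will reduce heat loss.

r_cr ≈ 16.8 mm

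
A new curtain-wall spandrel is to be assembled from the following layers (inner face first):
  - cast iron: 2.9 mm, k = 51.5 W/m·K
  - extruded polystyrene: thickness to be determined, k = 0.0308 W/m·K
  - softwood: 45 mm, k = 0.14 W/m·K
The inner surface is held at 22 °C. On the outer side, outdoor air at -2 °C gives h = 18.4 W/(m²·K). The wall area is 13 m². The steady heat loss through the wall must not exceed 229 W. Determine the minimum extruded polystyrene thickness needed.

L ≈ 30.4 mm

Treating each layer as a thermal resistance in series:
R_cast iron = L/(kA) = 0.0029/(51.5×13) = 4.332×10^-6 K/W
R_softwood = L/(kA) = 0.045/(0.14×13) = 0.02473 K/W
R_outer film = 1/(h_o·A) = 1/(18.4×13) = 0.004181 K/W
Sum of the known resistances R_other = 0.02891 K/W
Required total resistance R_tot = ΔT/Q_allow = 24/229 = 0.1048 K/W
R_extruded polystyrene = R_tot − R_other = 0.07589 K/W
L = R·k·A = 0.07589×0.0308×13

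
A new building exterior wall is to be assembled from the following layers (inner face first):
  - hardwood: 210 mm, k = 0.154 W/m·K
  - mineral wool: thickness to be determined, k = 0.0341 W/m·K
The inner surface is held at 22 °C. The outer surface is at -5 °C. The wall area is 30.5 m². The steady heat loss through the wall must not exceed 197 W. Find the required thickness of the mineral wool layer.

Treating each layer as a thermal resistance in series:
R_hardwood = L/(kA) = 0.21/(0.154×30.5) = 0.04471 K/W
Sum of the known resistances R_other = 0.04471 K/W
Required total resistance R_tot = ΔT/Q_allow = 27/197 = 0.1371 K/W
R_mineral wool = R_tot − R_other = 0.09235 K/W
L = R·k·A = 0.09235×0.0341×30.5

L ≈ 96 mm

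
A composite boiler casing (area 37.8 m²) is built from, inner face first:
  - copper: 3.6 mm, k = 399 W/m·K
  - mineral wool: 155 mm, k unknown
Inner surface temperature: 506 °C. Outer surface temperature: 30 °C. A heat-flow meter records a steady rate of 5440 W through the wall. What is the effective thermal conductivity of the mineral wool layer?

k ≈ 0.0469 W/(m·K)

Model the wall as resistances in series:
R_copper = L/(kA) = 0.0036/(399×37.8) = 2.387×10^-7 K/W
Sum of known resistances R_other = 2.387×10^-7 K/W
Total R = ΔT/Q = 476/5440 = 0.0875 K/W
R_mineral wool = R_total − R_other = 0.0875 K/W
k = L/(R·A) = 0.155/(0.0875×37.8)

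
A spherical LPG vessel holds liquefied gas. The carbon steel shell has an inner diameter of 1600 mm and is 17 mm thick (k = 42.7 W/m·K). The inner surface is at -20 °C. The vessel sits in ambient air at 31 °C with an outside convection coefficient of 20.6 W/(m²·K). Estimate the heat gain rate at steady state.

Q ≈ 8740 W

Radial (spherical) resistances in series:
R_carbon steel shell = (1/0.8 − 1/0.817)/(4π×42.7) = 4.847×10^-5 K/W
R_outer film = 1/(h·4πr_o²) = 1/(20.6×4π×0.817²) = 0.005787 K/W
R_total = 0.005836 K/W
Q = ΔT/R_total = 51/0.005836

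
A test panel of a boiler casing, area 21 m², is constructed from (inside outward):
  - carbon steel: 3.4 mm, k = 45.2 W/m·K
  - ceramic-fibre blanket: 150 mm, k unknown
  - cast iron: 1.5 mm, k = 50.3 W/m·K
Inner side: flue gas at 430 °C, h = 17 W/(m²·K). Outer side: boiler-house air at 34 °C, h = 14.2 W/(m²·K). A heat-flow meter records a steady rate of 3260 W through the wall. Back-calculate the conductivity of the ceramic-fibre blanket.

k ≈ 0.0619 W/(m·K)

Model the wall as resistances in series:
R_inner film = 1/(h_i·A) = 1/(17×21) = 0.002801 K/W
R_carbon steel = L/(kA) = 0.0034/(45.2×21) = 3.582×10^-6 K/W
R_cast iron = L/(kA) = 0.0015/(50.3×21) = 1.42×10^-6 K/W
R_outer film = 1/(h_o·A) = 1/(14.2×21) = 0.003353 K/W
Sum of known resistances R_other = 0.00616 K/W
Total R = ΔT/Q = 396/3260 = 0.1215 K/W
R_ceramic-fibre blanket = R_total − R_other = 0.1153 K/W
k = L/(R·A) = 0.15/(0.1153×21)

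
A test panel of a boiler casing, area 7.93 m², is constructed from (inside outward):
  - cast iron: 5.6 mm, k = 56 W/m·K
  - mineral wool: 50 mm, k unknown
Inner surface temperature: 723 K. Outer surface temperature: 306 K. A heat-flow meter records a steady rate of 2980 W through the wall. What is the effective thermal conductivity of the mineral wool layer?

Model the wall as resistances in series:
R_cast iron = L/(kA) = 0.0056/(56×7.93) = 1.261×10^-5 K/W
Sum of known resistances R_other = 1.261×10^-5 K/W
Total R = ΔT/Q = 417/2980 = 0.1399 K/W
R_mineral wool = R_total − R_other = 0.1399 K/W
k = L/(R·A) = 0.05/(0.1399×7.93)

k ≈ 0.0451 W/(m·K)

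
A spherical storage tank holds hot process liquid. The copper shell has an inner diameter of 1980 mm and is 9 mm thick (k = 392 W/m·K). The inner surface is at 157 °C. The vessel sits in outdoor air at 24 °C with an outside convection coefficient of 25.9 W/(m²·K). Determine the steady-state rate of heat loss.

Each spherical layer contributes R = (1/r_i − 1/r_o)/(4πk):
R_copper shell = (1/0.99 − 1/0.999)/(4π×392) = 1.847×10^-6 K/W
R_outer film = 1/(h·4πr_o²) = 1/(25.9×4π×0.999²) = 0.003079 K/W
R_total = 0.00308 K/W
Q = ΔT/R_total = 133/0.00308

Q ≈ 43200 W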